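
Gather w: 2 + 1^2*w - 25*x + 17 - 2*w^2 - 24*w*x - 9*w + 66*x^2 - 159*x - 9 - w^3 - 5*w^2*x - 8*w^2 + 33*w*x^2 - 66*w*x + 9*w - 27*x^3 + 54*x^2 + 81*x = -w^3 + w^2*(-5*x - 10) + w*(33*x^2 - 90*x + 1) - 27*x^3 + 120*x^2 - 103*x + 10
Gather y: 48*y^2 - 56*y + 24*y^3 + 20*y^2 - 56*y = 24*y^3 + 68*y^2 - 112*y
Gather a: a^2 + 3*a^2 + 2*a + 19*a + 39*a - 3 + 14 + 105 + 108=4*a^2 + 60*a + 224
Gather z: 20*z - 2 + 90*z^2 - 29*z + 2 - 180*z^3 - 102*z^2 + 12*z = -180*z^3 - 12*z^2 + 3*z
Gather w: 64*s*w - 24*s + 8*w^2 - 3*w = -24*s + 8*w^2 + w*(64*s - 3)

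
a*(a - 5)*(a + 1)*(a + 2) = a^4 - 2*a^3 - 13*a^2 - 10*a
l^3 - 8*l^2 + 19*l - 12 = (l - 4)*(l - 3)*(l - 1)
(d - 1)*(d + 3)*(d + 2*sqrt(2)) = d^3 + 2*d^2 + 2*sqrt(2)*d^2 - 3*d + 4*sqrt(2)*d - 6*sqrt(2)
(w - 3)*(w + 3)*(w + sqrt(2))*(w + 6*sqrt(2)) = w^4 + 7*sqrt(2)*w^3 + 3*w^2 - 63*sqrt(2)*w - 108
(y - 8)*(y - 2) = y^2 - 10*y + 16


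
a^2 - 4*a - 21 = (a - 7)*(a + 3)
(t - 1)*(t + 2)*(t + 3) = t^3 + 4*t^2 + t - 6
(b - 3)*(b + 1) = b^2 - 2*b - 3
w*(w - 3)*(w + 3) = w^3 - 9*w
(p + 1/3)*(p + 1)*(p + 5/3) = p^3 + 3*p^2 + 23*p/9 + 5/9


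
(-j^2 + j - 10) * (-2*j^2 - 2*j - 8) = 2*j^4 + 26*j^2 + 12*j + 80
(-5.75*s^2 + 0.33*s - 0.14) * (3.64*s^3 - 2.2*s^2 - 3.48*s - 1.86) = -20.93*s^5 + 13.8512*s^4 + 18.7744*s^3 + 9.8546*s^2 - 0.1266*s + 0.2604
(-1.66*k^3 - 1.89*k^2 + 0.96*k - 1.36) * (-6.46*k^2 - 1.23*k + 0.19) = 10.7236*k^5 + 14.2512*k^4 - 4.1923*k^3 + 7.2457*k^2 + 1.8552*k - 0.2584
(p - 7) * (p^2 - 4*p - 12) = p^3 - 11*p^2 + 16*p + 84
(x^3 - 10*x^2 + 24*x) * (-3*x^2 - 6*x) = -3*x^5 + 24*x^4 - 12*x^3 - 144*x^2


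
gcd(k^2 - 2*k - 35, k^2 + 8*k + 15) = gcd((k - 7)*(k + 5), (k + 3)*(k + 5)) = k + 5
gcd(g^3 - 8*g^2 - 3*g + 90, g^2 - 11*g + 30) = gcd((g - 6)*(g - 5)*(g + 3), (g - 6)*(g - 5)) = g^2 - 11*g + 30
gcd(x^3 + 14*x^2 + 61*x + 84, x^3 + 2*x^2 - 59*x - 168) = x^2 + 10*x + 21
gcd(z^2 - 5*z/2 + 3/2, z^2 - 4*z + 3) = z - 1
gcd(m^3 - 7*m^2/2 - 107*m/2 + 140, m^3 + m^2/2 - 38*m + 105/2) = m + 7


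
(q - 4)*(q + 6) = q^2 + 2*q - 24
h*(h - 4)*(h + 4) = h^3 - 16*h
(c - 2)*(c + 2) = c^2 - 4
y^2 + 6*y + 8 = (y + 2)*(y + 4)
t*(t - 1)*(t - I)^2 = t^4 - t^3 - 2*I*t^3 - t^2 + 2*I*t^2 + t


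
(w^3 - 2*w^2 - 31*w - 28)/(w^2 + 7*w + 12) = (w^2 - 6*w - 7)/(w + 3)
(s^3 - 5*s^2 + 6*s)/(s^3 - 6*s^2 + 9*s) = (s - 2)/(s - 3)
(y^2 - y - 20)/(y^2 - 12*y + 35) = (y + 4)/(y - 7)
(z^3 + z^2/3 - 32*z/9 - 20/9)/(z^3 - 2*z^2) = 1 + 7/(3*z) + 10/(9*z^2)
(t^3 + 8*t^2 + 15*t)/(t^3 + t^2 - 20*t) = (t + 3)/(t - 4)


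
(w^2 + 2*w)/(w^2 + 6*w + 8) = w/(w + 4)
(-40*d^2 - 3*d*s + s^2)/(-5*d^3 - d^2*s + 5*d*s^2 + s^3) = (-8*d + s)/(-d^2 + s^2)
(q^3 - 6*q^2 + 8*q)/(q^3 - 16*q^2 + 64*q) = (q^2 - 6*q + 8)/(q^2 - 16*q + 64)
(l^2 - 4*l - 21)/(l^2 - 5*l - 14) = (l + 3)/(l + 2)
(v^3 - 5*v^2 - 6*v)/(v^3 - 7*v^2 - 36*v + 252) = v*(v + 1)/(v^2 - v - 42)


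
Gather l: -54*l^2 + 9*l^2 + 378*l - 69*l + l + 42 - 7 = -45*l^2 + 310*l + 35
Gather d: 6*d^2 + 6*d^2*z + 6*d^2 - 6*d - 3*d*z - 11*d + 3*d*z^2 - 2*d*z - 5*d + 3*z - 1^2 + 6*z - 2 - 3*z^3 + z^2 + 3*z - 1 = d^2*(6*z + 12) + d*(3*z^2 - 5*z - 22) - 3*z^3 + z^2 + 12*z - 4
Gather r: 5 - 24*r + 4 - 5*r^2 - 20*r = -5*r^2 - 44*r + 9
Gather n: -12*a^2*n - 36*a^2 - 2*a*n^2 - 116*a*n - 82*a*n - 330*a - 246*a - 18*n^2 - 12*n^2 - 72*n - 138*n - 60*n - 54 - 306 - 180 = -36*a^2 - 576*a + n^2*(-2*a - 30) + n*(-12*a^2 - 198*a - 270) - 540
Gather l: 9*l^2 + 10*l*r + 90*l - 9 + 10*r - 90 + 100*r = 9*l^2 + l*(10*r + 90) + 110*r - 99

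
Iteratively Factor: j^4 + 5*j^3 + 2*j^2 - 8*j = (j + 4)*(j^3 + j^2 - 2*j) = (j + 2)*(j + 4)*(j^2 - j) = (j - 1)*(j + 2)*(j + 4)*(j)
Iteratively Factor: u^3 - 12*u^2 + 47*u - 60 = (u - 3)*(u^2 - 9*u + 20) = (u - 4)*(u - 3)*(u - 5)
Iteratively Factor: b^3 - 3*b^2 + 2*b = (b)*(b^2 - 3*b + 2) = b*(b - 1)*(b - 2)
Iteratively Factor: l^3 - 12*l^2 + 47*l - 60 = (l - 4)*(l^2 - 8*l + 15) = (l - 4)*(l - 3)*(l - 5)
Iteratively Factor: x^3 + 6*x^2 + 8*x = (x)*(x^2 + 6*x + 8) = x*(x + 4)*(x + 2)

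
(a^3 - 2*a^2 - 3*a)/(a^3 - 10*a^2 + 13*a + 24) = a/(a - 8)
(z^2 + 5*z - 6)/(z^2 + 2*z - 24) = (z - 1)/(z - 4)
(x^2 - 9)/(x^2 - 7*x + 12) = (x + 3)/(x - 4)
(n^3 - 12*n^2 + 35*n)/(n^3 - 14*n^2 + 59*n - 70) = n/(n - 2)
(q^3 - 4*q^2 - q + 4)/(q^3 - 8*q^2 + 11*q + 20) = (q - 1)/(q - 5)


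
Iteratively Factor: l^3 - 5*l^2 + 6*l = (l - 3)*(l^2 - 2*l) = l*(l - 3)*(l - 2)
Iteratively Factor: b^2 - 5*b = (b)*(b - 5)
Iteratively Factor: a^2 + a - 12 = (a - 3)*(a + 4)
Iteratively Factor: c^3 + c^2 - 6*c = (c - 2)*(c^2 + 3*c) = (c - 2)*(c + 3)*(c)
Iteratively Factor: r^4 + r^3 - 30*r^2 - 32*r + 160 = (r - 2)*(r^3 + 3*r^2 - 24*r - 80) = (r - 2)*(r + 4)*(r^2 - r - 20) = (r - 2)*(r + 4)^2*(r - 5)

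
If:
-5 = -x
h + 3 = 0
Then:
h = -3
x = 5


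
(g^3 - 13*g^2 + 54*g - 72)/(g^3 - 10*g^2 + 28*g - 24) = (g^2 - 7*g + 12)/(g^2 - 4*g + 4)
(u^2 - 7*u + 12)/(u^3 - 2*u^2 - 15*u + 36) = (u - 4)/(u^2 + u - 12)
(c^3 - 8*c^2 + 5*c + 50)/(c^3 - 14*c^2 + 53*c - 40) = (c^2 - 3*c - 10)/(c^2 - 9*c + 8)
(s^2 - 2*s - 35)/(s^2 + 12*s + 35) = (s - 7)/(s + 7)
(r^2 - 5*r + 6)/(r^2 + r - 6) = (r - 3)/(r + 3)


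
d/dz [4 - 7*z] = -7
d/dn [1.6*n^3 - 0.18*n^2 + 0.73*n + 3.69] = 4.8*n^2 - 0.36*n + 0.73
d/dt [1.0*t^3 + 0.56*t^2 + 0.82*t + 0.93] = 3.0*t^2 + 1.12*t + 0.82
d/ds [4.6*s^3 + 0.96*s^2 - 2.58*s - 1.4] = 13.8*s^2 + 1.92*s - 2.58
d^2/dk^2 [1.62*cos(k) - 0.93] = -1.62*cos(k)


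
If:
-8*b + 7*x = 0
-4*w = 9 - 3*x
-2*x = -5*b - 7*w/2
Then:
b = 441/320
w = -171/160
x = 63/40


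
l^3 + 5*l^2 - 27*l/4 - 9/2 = (l - 3/2)*(l + 1/2)*(l + 6)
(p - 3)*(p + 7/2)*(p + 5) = p^3 + 11*p^2/2 - 8*p - 105/2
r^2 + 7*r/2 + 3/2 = (r + 1/2)*(r + 3)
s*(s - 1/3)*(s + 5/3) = s^3 + 4*s^2/3 - 5*s/9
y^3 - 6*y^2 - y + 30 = (y - 5)*(y - 3)*(y + 2)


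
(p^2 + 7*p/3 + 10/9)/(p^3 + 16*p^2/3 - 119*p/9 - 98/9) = (3*p + 5)/(3*p^2 + 14*p - 49)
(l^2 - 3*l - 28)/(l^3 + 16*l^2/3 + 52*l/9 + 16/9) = 9*(l - 7)/(9*l^2 + 12*l + 4)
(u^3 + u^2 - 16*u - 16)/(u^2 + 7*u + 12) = (u^2 - 3*u - 4)/(u + 3)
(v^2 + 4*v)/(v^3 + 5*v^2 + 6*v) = (v + 4)/(v^2 + 5*v + 6)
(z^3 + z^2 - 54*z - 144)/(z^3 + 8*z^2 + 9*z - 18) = (z - 8)/(z - 1)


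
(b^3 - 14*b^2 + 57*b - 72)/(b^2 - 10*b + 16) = (b^2 - 6*b + 9)/(b - 2)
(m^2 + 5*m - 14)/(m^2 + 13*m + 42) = (m - 2)/(m + 6)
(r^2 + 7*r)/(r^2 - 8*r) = (r + 7)/(r - 8)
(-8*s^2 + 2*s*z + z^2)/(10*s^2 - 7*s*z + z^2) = (4*s + z)/(-5*s + z)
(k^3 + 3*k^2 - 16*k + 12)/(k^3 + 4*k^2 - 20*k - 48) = (k^2 - 3*k + 2)/(k^2 - 2*k - 8)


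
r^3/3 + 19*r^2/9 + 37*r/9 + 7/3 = (r/3 + 1)*(r + 1)*(r + 7/3)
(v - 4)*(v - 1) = v^2 - 5*v + 4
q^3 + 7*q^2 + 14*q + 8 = (q + 1)*(q + 2)*(q + 4)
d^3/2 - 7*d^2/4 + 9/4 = (d/2 + 1/2)*(d - 3)*(d - 3/2)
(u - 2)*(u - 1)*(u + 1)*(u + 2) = u^4 - 5*u^2 + 4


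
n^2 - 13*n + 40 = (n - 8)*(n - 5)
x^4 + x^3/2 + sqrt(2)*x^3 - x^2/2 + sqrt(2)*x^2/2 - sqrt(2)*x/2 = x*(x - 1/2)*(x + 1)*(x + sqrt(2))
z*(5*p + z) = 5*p*z + z^2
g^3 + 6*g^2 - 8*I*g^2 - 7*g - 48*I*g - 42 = (g + 6)*(g - 7*I)*(g - I)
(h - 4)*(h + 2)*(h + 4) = h^3 + 2*h^2 - 16*h - 32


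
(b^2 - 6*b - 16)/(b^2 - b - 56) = (b + 2)/(b + 7)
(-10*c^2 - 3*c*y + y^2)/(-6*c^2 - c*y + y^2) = (-5*c + y)/(-3*c + y)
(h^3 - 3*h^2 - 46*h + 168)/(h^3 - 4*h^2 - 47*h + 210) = (h - 4)/(h - 5)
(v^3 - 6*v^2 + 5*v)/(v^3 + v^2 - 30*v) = (v - 1)/(v + 6)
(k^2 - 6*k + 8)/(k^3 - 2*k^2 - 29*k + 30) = (k^2 - 6*k + 8)/(k^3 - 2*k^2 - 29*k + 30)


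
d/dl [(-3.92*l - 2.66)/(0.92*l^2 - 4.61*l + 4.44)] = (3.6064*l^2 + 4.8944*l - 29.6674)/(0.8464*l^4 - 8.4824*l^3 + 29.4217*l^2 - 40.9368*l + 19.7136)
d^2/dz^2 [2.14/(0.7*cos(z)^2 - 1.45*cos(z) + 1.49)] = (-4.1944*(1 - cos(z)^2)^2 + 6.5163*cos(z)^3 + 2.33153*cos(z)^2 - 17.65607*cos(z) + 8.72906)/(0.7*cos(z)^2 - 1.45*cos(z) + 1.49)^3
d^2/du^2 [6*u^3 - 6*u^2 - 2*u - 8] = 36*u - 12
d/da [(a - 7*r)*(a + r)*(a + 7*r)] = 3*a^2 + 2*a*r - 49*r^2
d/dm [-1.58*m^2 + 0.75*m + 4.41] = 0.75 - 3.16*m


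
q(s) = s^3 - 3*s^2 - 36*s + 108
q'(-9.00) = 261.00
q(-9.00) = -540.00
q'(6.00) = 36.00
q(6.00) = 0.00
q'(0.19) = -37.03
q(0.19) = 101.06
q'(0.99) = -39.00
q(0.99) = 70.39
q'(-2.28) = -6.72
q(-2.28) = 162.63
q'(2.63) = -31.03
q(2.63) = 10.76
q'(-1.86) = -14.46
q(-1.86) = 158.15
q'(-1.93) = -13.25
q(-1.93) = 159.12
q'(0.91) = -38.98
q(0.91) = 73.51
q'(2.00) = -36.00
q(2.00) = 32.00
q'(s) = 3*s^2 - 6*s - 36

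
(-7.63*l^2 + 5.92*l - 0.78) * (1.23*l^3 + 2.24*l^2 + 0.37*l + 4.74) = -9.3849*l^5 - 9.8096*l^4 + 9.4783*l^3 - 35.723*l^2 + 27.7722*l - 3.6972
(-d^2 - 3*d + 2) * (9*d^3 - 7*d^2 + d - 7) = -9*d^5 - 20*d^4 + 38*d^3 - 10*d^2 + 23*d - 14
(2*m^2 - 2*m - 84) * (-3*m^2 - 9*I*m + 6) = -6*m^4 + 6*m^3 - 18*I*m^3 + 264*m^2 + 18*I*m^2 - 12*m + 756*I*m - 504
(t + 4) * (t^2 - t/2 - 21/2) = t^3 + 7*t^2/2 - 25*t/2 - 42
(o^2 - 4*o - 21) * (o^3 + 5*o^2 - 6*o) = o^5 + o^4 - 47*o^3 - 81*o^2 + 126*o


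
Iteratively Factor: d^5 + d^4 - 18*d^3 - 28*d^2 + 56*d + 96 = (d - 4)*(d^4 + 5*d^3 + 2*d^2 - 20*d - 24) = (d - 4)*(d + 2)*(d^3 + 3*d^2 - 4*d - 12) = (d - 4)*(d - 2)*(d + 2)*(d^2 + 5*d + 6) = (d - 4)*(d - 2)*(d + 2)*(d + 3)*(d + 2)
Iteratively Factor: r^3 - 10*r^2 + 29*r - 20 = (r - 4)*(r^2 - 6*r + 5) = (r - 5)*(r - 4)*(r - 1)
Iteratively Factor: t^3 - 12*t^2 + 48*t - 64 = (t - 4)*(t^2 - 8*t + 16) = (t - 4)^2*(t - 4)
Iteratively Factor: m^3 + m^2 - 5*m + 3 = (m + 3)*(m^2 - 2*m + 1) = (m - 1)*(m + 3)*(m - 1)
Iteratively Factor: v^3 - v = (v)*(v^2 - 1) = v*(v - 1)*(v + 1)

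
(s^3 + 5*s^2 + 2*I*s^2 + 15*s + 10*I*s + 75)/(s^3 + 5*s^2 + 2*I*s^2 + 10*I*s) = (s^2 + 2*I*s + 15)/(s*(s + 2*I))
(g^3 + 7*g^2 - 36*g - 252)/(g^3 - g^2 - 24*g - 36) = (g^2 + 13*g + 42)/(g^2 + 5*g + 6)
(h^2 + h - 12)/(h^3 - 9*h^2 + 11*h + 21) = (h + 4)/(h^2 - 6*h - 7)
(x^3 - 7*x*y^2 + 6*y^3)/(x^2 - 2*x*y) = x + 2*y - 3*y^2/x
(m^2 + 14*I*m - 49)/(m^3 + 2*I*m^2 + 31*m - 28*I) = (m + 7*I)/(m^2 - 5*I*m - 4)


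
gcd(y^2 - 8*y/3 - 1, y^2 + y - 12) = y - 3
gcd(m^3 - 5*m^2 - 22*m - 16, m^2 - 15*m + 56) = m - 8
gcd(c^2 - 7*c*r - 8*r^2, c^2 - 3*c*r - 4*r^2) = c + r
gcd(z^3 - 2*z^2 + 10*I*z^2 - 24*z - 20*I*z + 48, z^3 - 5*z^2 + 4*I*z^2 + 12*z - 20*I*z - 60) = z + 6*I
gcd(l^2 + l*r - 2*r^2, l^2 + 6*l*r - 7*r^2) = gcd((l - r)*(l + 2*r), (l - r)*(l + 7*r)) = -l + r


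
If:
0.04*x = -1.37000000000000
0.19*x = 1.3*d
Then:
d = -5.01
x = -34.25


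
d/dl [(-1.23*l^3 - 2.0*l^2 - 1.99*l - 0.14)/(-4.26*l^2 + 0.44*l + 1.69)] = (5.2398*l^4 - 1.0824*l^3 - 15.5935*l^2 - 7.9528*l - 3.3015)/(18.1476*l^4 - 3.7488*l^3 - 14.2052*l^2 + 1.4872*l + 2.8561)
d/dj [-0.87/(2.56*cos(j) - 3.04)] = -2.2272*sin(j)/(2.56*cos(j) - 3.04)^2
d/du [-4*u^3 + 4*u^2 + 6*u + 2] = -12*u^2 + 8*u + 6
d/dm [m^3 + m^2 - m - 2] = 3*m^2 + 2*m - 1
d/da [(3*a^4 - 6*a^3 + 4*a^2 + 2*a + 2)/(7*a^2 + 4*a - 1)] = 2*(21*a^5 - 3*a^4 - 30*a^3 + 10*a^2 - 18*a - 5)/(49*a^4 + 56*a^3 + 2*a^2 - 8*a + 1)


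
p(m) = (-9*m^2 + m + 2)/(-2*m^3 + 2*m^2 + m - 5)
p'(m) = (1 - 18*m)/(-2*m^3 + 2*m^2 + m - 5) + (-9*m^2 + m + 2)*(6*m^2 - 4*m - 1)/(-2*m^3 + 2*m^2 + m - 5)^2 = (-18*m^4 + 4*m^3 + m^2 + 82*m - 7)/(4*m^6 - 8*m^5 + 24*m^3 - 19*m^2 - 10*m + 25)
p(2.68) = 2.27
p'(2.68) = -0.90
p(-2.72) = -1.42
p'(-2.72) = -0.58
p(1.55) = 2.97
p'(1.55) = 0.90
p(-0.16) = -0.32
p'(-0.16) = -0.77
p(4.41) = 1.27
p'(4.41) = -0.34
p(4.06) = 1.40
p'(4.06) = -0.41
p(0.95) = 1.31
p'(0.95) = 3.86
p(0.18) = -0.40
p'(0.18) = 0.34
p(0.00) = -0.40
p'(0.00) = -0.28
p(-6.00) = -0.67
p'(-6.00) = -0.10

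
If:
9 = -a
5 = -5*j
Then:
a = -9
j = -1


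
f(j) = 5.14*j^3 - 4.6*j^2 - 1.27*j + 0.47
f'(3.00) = 109.91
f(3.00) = 94.04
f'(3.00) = 109.91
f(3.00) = 94.04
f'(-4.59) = 365.83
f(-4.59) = -587.67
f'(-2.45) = 113.83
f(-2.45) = -99.62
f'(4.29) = 243.05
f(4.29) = 316.18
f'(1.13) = 8.02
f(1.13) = 0.58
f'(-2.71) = 136.91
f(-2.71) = -132.17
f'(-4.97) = 425.34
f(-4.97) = -737.85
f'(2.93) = 104.15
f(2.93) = 86.55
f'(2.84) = 96.97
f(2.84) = 77.50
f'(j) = 15.42*j^2 - 9.2*j - 1.27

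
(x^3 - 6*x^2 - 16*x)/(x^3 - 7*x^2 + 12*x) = (x^2 - 6*x - 16)/(x^2 - 7*x + 12)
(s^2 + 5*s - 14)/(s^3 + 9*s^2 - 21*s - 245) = (s - 2)/(s^2 + 2*s - 35)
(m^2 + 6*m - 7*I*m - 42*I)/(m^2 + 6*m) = (m - 7*I)/m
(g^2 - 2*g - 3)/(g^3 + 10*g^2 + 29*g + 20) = (g - 3)/(g^2 + 9*g + 20)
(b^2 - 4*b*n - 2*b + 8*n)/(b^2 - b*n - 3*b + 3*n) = (b^2 - 4*b*n - 2*b + 8*n)/(b^2 - b*n - 3*b + 3*n)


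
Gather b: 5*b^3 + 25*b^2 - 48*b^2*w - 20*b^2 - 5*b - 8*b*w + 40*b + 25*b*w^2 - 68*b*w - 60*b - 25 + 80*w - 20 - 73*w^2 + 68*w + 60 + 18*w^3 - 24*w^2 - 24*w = 5*b^3 + b^2*(5 - 48*w) + b*(25*w^2 - 76*w - 25) + 18*w^3 - 97*w^2 + 124*w + 15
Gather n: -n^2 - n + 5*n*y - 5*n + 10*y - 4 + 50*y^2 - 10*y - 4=-n^2 + n*(5*y - 6) + 50*y^2 - 8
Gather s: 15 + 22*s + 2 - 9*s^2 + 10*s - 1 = -9*s^2 + 32*s + 16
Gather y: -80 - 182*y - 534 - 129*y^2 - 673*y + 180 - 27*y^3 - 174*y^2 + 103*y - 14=-27*y^3 - 303*y^2 - 752*y - 448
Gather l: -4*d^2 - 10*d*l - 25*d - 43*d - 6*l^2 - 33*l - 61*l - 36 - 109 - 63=-4*d^2 - 68*d - 6*l^2 + l*(-10*d - 94) - 208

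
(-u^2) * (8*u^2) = -8*u^4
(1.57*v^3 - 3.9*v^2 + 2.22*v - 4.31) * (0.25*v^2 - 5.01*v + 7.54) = 0.3925*v^5 - 8.8407*v^4 + 31.9318*v^3 - 41.6057*v^2 + 38.3319*v - 32.4974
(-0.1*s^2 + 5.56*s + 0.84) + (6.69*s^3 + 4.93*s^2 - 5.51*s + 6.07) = 6.69*s^3 + 4.83*s^2 + 0.0499999999999998*s + 6.91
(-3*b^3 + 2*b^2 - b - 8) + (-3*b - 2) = -3*b^3 + 2*b^2 - 4*b - 10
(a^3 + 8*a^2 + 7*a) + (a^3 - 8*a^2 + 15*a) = 2*a^3 + 22*a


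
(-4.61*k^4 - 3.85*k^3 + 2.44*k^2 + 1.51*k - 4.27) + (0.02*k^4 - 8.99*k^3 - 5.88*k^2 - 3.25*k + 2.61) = -4.59*k^4 - 12.84*k^3 - 3.44*k^2 - 1.74*k - 1.66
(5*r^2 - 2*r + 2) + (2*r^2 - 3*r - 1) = 7*r^2 - 5*r + 1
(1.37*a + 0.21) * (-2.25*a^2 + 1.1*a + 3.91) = -3.0825*a^3 + 1.0345*a^2 + 5.5877*a + 0.8211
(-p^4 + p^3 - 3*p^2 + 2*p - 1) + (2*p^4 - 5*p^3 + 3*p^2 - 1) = p^4 - 4*p^3 + 2*p - 2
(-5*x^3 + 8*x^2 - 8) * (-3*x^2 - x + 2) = 15*x^5 - 19*x^4 - 18*x^3 + 40*x^2 + 8*x - 16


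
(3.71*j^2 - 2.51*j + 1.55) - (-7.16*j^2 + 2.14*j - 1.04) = 10.87*j^2 - 4.65*j + 2.59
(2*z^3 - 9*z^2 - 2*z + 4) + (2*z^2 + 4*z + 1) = 2*z^3 - 7*z^2 + 2*z + 5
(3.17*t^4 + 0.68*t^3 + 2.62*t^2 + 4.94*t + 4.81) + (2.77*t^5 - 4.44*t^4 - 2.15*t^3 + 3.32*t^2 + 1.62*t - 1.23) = 2.77*t^5 - 1.27*t^4 - 1.47*t^3 + 5.94*t^2 + 6.56*t + 3.58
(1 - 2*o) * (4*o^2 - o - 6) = -8*o^3 + 6*o^2 + 11*o - 6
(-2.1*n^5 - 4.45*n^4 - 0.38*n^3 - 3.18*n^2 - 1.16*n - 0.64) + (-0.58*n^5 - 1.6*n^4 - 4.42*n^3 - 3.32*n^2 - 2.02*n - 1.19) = -2.68*n^5 - 6.05*n^4 - 4.8*n^3 - 6.5*n^2 - 3.18*n - 1.83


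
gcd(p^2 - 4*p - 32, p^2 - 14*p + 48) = p - 8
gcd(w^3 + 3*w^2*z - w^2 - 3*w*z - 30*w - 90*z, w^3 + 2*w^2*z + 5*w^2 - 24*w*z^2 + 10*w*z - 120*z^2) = w + 5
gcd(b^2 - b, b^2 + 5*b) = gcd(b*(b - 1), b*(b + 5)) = b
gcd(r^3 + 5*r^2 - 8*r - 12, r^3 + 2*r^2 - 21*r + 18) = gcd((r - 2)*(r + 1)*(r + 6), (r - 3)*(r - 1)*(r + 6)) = r + 6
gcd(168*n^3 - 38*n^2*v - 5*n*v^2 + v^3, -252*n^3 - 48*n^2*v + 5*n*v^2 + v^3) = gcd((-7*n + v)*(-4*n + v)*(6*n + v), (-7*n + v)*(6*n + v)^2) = -42*n^2 - n*v + v^2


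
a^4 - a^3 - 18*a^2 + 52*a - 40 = (a - 2)^3*(a + 5)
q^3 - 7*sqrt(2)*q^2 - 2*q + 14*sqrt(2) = (q - 7*sqrt(2))*(q - sqrt(2))*(q + sqrt(2))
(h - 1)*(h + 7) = h^2 + 6*h - 7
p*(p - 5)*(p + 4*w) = p^3 + 4*p^2*w - 5*p^2 - 20*p*w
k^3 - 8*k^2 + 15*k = k*(k - 5)*(k - 3)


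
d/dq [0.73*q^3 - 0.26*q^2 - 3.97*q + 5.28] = 2.19*q^2 - 0.52*q - 3.97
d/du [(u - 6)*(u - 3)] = 2*u - 9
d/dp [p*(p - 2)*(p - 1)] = 3*p^2 - 6*p + 2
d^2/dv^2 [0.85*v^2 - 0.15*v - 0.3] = 1.70000000000000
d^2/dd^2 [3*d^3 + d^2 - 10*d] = 18*d + 2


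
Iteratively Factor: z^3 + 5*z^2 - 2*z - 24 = (z + 3)*(z^2 + 2*z - 8) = (z - 2)*(z + 3)*(z + 4)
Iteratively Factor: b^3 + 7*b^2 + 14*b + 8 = (b + 2)*(b^2 + 5*b + 4) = (b + 2)*(b + 4)*(b + 1)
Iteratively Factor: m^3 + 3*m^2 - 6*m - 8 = (m + 1)*(m^2 + 2*m - 8) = (m - 2)*(m + 1)*(m + 4)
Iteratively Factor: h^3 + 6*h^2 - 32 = (h + 4)*(h^2 + 2*h - 8) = (h + 4)^2*(h - 2)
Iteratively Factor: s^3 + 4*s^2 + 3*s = (s)*(s^2 + 4*s + 3) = s*(s + 1)*(s + 3)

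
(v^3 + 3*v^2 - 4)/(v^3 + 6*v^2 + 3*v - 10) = (v + 2)/(v + 5)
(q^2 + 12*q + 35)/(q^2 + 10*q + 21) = (q + 5)/(q + 3)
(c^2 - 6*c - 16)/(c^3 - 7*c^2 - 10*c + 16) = 1/(c - 1)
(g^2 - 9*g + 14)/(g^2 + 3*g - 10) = (g - 7)/(g + 5)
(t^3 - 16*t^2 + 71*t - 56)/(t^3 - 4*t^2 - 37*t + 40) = (t - 7)/(t + 5)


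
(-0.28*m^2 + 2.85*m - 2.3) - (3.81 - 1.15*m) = -0.28*m^2 + 4.0*m - 6.11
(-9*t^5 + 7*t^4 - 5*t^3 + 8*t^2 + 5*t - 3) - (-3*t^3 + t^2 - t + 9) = -9*t^5 + 7*t^4 - 2*t^3 + 7*t^2 + 6*t - 12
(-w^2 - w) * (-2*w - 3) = 2*w^3 + 5*w^2 + 3*w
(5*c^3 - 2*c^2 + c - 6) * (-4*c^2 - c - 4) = -20*c^5 + 3*c^4 - 22*c^3 + 31*c^2 + 2*c + 24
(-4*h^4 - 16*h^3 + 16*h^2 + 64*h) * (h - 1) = -4*h^5 - 12*h^4 + 32*h^3 + 48*h^2 - 64*h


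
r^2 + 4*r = r*(r + 4)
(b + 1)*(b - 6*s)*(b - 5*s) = b^3 - 11*b^2*s + b^2 + 30*b*s^2 - 11*b*s + 30*s^2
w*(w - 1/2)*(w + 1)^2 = w^4 + 3*w^3/2 - w/2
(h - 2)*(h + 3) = h^2 + h - 6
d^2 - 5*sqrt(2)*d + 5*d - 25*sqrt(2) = (d + 5)*(d - 5*sqrt(2))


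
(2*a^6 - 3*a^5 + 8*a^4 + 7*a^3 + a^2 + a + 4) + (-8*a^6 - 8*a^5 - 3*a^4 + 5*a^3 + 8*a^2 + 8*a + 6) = -6*a^6 - 11*a^5 + 5*a^4 + 12*a^3 + 9*a^2 + 9*a + 10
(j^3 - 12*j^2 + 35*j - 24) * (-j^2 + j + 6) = -j^5 + 13*j^4 - 41*j^3 - 13*j^2 + 186*j - 144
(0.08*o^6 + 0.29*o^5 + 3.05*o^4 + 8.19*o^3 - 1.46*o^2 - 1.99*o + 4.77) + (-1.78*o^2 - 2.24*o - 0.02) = 0.08*o^6 + 0.29*o^5 + 3.05*o^4 + 8.19*o^3 - 3.24*o^2 - 4.23*o + 4.75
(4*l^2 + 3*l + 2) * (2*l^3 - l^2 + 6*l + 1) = 8*l^5 + 2*l^4 + 25*l^3 + 20*l^2 + 15*l + 2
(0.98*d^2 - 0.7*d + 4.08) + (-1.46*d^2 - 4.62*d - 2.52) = -0.48*d^2 - 5.32*d + 1.56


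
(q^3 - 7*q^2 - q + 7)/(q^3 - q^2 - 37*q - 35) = (q - 1)/(q + 5)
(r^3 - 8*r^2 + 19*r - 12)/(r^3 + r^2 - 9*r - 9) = (r^2 - 5*r + 4)/(r^2 + 4*r + 3)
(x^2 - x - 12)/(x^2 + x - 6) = (x - 4)/(x - 2)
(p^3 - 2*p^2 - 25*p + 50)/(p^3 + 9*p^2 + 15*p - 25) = (p^2 - 7*p + 10)/(p^2 + 4*p - 5)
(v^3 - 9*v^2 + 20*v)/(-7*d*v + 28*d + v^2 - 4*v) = v*(v - 5)/(-7*d + v)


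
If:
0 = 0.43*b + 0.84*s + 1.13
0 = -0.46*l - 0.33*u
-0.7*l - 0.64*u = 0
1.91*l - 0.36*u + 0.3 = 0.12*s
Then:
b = -7.51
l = 0.00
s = 2.50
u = 0.00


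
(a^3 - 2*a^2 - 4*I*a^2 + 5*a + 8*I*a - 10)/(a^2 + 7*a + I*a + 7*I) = (a^2 - a*(2 + 5*I) + 10*I)/(a + 7)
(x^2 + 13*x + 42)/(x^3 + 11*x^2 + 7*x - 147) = (x + 6)/(x^2 + 4*x - 21)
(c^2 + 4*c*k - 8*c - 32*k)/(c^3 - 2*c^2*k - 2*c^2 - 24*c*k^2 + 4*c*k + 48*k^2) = (c - 8)/(c^2 - 6*c*k - 2*c + 12*k)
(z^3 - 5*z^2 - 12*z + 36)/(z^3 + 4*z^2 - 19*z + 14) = (z^2 - 3*z - 18)/(z^2 + 6*z - 7)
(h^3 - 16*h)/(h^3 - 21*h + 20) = h*(h + 4)/(h^2 + 4*h - 5)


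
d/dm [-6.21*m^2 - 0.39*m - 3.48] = -12.42*m - 0.39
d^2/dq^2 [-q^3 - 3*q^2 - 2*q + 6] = -6*q - 6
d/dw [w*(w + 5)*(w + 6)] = 3*w^2 + 22*w + 30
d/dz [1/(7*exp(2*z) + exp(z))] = (-14*exp(z) - 1)*exp(-z)/(7*exp(z) + 1)^2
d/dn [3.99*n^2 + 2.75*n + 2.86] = 7.98*n + 2.75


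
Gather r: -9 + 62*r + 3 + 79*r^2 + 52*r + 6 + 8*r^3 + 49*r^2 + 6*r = 8*r^3 + 128*r^2 + 120*r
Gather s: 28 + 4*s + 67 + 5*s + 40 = 9*s + 135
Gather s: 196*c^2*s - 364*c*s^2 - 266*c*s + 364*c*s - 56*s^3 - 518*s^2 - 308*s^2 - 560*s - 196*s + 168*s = -56*s^3 + s^2*(-364*c - 826) + s*(196*c^2 + 98*c - 588)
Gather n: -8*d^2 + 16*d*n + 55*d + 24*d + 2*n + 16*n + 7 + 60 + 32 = -8*d^2 + 79*d + n*(16*d + 18) + 99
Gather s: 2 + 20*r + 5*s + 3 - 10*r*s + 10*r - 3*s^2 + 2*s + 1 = 30*r - 3*s^2 + s*(7 - 10*r) + 6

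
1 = 1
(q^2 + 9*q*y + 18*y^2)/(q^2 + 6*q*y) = (q + 3*y)/q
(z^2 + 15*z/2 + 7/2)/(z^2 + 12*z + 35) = (z + 1/2)/(z + 5)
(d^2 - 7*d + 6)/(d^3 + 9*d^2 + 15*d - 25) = (d - 6)/(d^2 + 10*d + 25)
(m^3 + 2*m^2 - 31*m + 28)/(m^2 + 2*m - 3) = (m^2 + 3*m - 28)/(m + 3)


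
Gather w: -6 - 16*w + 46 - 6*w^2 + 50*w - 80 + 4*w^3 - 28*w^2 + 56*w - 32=4*w^3 - 34*w^2 + 90*w - 72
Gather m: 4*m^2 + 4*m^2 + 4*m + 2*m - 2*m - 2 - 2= 8*m^2 + 4*m - 4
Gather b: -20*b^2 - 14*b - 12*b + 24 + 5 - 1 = -20*b^2 - 26*b + 28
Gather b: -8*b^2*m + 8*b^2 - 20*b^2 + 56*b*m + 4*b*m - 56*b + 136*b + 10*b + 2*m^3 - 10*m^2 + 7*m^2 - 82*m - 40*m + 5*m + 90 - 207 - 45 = b^2*(-8*m - 12) + b*(60*m + 90) + 2*m^3 - 3*m^2 - 117*m - 162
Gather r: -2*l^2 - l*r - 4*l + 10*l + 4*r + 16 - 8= -2*l^2 + 6*l + r*(4 - l) + 8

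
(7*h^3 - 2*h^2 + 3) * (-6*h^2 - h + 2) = -42*h^5 + 5*h^4 + 16*h^3 - 22*h^2 - 3*h + 6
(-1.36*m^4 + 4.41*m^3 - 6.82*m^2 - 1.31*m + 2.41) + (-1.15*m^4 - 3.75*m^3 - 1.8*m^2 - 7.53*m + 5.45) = -2.51*m^4 + 0.66*m^3 - 8.62*m^2 - 8.84*m + 7.86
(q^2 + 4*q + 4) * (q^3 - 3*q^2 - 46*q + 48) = q^5 + q^4 - 54*q^3 - 148*q^2 + 8*q + 192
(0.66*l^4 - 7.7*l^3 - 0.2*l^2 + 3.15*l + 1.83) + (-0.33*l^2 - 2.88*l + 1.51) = 0.66*l^4 - 7.7*l^3 - 0.53*l^2 + 0.27*l + 3.34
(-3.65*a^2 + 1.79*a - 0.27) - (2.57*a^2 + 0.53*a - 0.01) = -6.22*a^2 + 1.26*a - 0.26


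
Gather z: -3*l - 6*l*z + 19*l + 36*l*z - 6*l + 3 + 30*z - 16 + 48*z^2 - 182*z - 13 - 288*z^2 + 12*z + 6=10*l - 240*z^2 + z*(30*l - 140) - 20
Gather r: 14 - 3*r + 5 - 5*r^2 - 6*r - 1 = -5*r^2 - 9*r + 18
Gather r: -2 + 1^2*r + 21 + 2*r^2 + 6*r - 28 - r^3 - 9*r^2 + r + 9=-r^3 - 7*r^2 + 8*r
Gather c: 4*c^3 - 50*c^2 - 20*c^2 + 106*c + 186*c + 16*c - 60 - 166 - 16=4*c^3 - 70*c^2 + 308*c - 242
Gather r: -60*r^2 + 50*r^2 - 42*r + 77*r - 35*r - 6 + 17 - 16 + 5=-10*r^2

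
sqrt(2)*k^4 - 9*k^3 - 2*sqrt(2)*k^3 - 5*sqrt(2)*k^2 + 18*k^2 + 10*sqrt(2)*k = k*(k - 2)*(k - 5*sqrt(2))*(sqrt(2)*k + 1)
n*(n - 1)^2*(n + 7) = n^4 + 5*n^3 - 13*n^2 + 7*n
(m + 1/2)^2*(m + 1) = m^3 + 2*m^2 + 5*m/4 + 1/4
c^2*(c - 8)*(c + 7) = c^4 - c^3 - 56*c^2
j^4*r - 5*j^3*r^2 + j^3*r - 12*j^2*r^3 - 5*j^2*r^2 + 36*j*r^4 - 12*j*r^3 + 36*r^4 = (j - 6*r)*(j - 2*r)*(j + 3*r)*(j*r + r)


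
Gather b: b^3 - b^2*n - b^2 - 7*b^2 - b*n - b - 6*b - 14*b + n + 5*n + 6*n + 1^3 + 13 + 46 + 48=b^3 + b^2*(-n - 8) + b*(-n - 21) + 12*n + 108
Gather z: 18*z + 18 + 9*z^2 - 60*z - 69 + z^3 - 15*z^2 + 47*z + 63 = z^3 - 6*z^2 + 5*z + 12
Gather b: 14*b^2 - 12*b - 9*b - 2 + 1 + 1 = 14*b^2 - 21*b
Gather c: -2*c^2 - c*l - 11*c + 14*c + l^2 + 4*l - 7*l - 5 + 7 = -2*c^2 + c*(3 - l) + l^2 - 3*l + 2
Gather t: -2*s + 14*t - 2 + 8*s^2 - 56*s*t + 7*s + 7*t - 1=8*s^2 + 5*s + t*(21 - 56*s) - 3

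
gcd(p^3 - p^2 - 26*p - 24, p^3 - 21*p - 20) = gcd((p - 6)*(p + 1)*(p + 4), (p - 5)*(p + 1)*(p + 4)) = p^2 + 5*p + 4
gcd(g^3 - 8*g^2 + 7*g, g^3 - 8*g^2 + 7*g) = g^3 - 8*g^2 + 7*g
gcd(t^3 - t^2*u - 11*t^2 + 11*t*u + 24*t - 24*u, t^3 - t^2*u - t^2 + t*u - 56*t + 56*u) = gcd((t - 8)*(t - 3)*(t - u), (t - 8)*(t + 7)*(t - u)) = t^2 - t*u - 8*t + 8*u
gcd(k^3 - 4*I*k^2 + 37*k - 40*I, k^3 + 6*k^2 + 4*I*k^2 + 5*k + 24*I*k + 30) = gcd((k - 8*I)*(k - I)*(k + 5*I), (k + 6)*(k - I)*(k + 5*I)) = k^2 + 4*I*k + 5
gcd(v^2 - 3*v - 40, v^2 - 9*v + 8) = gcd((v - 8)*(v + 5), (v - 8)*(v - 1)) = v - 8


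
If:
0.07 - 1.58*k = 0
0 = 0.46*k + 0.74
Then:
No Solution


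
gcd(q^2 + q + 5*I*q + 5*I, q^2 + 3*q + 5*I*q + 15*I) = q + 5*I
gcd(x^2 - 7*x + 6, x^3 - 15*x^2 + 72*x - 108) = x - 6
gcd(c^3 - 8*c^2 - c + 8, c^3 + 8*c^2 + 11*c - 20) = c - 1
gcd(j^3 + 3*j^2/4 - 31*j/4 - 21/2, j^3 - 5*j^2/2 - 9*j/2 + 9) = j^2 - j - 6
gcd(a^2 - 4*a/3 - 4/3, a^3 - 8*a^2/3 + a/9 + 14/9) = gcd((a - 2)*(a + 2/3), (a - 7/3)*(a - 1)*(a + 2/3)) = a + 2/3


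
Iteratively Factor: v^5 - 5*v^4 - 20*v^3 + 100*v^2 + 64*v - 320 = (v + 2)*(v^4 - 7*v^3 - 6*v^2 + 112*v - 160) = (v - 4)*(v + 2)*(v^3 - 3*v^2 - 18*v + 40) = (v - 4)*(v - 2)*(v + 2)*(v^2 - v - 20) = (v - 4)*(v - 2)*(v + 2)*(v + 4)*(v - 5)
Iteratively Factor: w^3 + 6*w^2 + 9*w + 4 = (w + 4)*(w^2 + 2*w + 1) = (w + 1)*(w + 4)*(w + 1)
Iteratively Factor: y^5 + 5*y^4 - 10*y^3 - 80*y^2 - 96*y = (y - 4)*(y^4 + 9*y^3 + 26*y^2 + 24*y) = (y - 4)*(y + 2)*(y^3 + 7*y^2 + 12*y) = y*(y - 4)*(y + 2)*(y^2 + 7*y + 12) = y*(y - 4)*(y + 2)*(y + 4)*(y + 3)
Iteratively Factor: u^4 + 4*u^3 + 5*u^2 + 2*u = (u + 1)*(u^3 + 3*u^2 + 2*u) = u*(u + 1)*(u^2 + 3*u + 2) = u*(u + 1)^2*(u + 2)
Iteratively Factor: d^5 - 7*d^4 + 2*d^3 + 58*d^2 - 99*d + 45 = (d + 3)*(d^4 - 10*d^3 + 32*d^2 - 38*d + 15) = (d - 1)*(d + 3)*(d^3 - 9*d^2 + 23*d - 15) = (d - 3)*(d - 1)*(d + 3)*(d^2 - 6*d + 5) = (d - 5)*(d - 3)*(d - 1)*(d + 3)*(d - 1)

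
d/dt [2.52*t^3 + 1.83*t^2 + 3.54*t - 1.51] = 7.56*t^2 + 3.66*t + 3.54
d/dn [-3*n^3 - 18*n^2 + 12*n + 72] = -9*n^2 - 36*n + 12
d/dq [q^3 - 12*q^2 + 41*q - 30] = 3*q^2 - 24*q + 41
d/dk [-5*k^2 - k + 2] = -10*k - 1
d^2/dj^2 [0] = 0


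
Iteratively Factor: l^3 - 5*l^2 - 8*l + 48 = (l - 4)*(l^2 - l - 12) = (l - 4)*(l + 3)*(l - 4)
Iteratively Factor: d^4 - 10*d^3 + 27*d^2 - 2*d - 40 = (d - 4)*(d^3 - 6*d^2 + 3*d + 10) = (d - 4)*(d + 1)*(d^2 - 7*d + 10) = (d - 4)*(d - 2)*(d + 1)*(d - 5)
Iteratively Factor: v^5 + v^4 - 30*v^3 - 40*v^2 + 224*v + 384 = (v + 3)*(v^4 - 2*v^3 - 24*v^2 + 32*v + 128) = (v - 4)*(v + 3)*(v^3 + 2*v^2 - 16*v - 32) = (v - 4)*(v + 2)*(v + 3)*(v^2 - 16) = (v - 4)^2*(v + 2)*(v + 3)*(v + 4)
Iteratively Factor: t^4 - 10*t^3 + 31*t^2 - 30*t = (t - 3)*(t^3 - 7*t^2 + 10*t) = (t - 3)*(t - 2)*(t^2 - 5*t) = (t - 5)*(t - 3)*(t - 2)*(t)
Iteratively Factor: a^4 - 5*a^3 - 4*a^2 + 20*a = (a + 2)*(a^3 - 7*a^2 + 10*a) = (a - 5)*(a + 2)*(a^2 - 2*a) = (a - 5)*(a - 2)*(a + 2)*(a)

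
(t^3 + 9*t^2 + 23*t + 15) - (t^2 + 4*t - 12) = t^3 + 8*t^2 + 19*t + 27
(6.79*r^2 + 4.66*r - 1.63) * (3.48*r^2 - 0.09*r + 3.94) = 23.6292*r^4 + 15.6057*r^3 + 20.6608*r^2 + 18.5071*r - 6.4222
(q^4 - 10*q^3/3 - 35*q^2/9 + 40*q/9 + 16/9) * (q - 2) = q^5 - 16*q^4/3 + 25*q^3/9 + 110*q^2/9 - 64*q/9 - 32/9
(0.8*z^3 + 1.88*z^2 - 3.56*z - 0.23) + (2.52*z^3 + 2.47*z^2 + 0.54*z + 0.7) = 3.32*z^3 + 4.35*z^2 - 3.02*z + 0.47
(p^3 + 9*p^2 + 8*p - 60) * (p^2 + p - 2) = p^5 + 10*p^4 + 15*p^3 - 70*p^2 - 76*p + 120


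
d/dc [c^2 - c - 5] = 2*c - 1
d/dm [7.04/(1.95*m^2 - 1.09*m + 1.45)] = (7.6736 - 27.456*m)/(1.95*m^2 - 1.09*m + 1.45)^2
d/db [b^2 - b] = 2*b - 1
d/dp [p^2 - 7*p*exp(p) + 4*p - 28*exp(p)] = -7*p*exp(p) + 2*p - 35*exp(p) + 4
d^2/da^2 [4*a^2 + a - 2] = 8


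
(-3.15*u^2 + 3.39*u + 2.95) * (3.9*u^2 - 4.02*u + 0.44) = -12.285*u^4 + 25.884*u^3 - 3.5088*u^2 - 10.3674*u + 1.298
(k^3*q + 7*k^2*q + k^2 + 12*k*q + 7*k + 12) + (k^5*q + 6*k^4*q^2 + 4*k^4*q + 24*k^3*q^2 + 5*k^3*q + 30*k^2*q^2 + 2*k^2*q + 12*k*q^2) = k^5*q + 6*k^4*q^2 + 4*k^4*q + 24*k^3*q^2 + 6*k^3*q + 30*k^2*q^2 + 9*k^2*q + k^2 + 12*k*q^2 + 12*k*q + 7*k + 12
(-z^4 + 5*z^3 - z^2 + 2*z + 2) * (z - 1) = -z^5 + 6*z^4 - 6*z^3 + 3*z^2 - 2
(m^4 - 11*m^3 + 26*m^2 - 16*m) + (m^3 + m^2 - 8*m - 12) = m^4 - 10*m^3 + 27*m^2 - 24*m - 12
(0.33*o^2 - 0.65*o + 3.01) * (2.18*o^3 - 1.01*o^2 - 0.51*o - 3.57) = 0.7194*o^5 - 1.7503*o^4 + 7.05*o^3 - 3.8867*o^2 + 0.7854*o - 10.7457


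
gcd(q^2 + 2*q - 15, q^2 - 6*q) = 1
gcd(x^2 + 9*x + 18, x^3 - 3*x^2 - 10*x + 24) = x + 3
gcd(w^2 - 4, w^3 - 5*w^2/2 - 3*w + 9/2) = 1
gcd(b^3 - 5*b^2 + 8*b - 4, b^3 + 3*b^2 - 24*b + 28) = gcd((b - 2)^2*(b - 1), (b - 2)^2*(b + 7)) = b^2 - 4*b + 4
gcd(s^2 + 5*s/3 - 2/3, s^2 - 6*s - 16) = s + 2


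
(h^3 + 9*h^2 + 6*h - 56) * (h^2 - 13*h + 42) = h^5 - 4*h^4 - 69*h^3 + 244*h^2 + 980*h - 2352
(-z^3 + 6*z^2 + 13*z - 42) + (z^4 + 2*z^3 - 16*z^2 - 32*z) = z^4 + z^3 - 10*z^2 - 19*z - 42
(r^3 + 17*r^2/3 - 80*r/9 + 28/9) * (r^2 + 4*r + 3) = r^5 + 29*r^4/3 + 151*r^3/9 - 139*r^2/9 - 128*r/9 + 28/3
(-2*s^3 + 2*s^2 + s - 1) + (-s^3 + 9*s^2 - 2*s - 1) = -3*s^3 + 11*s^2 - s - 2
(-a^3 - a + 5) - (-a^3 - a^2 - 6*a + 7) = a^2 + 5*a - 2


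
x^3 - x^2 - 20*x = x*(x - 5)*(x + 4)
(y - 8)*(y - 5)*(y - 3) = y^3 - 16*y^2 + 79*y - 120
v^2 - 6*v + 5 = (v - 5)*(v - 1)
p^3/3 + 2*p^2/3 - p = p*(p/3 + 1)*(p - 1)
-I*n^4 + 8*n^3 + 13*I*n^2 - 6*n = n*(n + I)*(n + 6*I)*(-I*n + 1)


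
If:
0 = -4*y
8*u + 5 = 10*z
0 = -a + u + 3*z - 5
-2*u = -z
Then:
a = -25/12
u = 5/12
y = 0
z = 5/6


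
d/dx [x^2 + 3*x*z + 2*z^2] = 2*x + 3*z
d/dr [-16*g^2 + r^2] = 2*r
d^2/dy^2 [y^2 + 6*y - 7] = 2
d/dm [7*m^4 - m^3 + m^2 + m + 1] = 28*m^3 - 3*m^2 + 2*m + 1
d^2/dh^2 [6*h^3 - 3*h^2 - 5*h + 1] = 36*h - 6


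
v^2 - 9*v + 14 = (v - 7)*(v - 2)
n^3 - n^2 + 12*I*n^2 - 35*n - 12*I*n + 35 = (n - 1)*(n + 5*I)*(n + 7*I)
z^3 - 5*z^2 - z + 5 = (z - 5)*(z - 1)*(z + 1)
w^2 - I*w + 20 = (w - 5*I)*(w + 4*I)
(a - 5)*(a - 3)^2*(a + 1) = a^4 - 10*a^3 + 28*a^2 - 6*a - 45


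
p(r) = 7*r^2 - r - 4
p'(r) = 14*r - 1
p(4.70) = 145.93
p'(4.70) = 64.80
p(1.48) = 9.85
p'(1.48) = 19.72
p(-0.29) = -3.12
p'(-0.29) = -5.06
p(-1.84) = 21.54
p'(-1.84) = -26.76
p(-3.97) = 110.30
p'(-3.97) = -56.58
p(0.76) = -0.72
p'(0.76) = 9.64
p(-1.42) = 11.53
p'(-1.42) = -20.88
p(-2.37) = 37.69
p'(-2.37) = -34.18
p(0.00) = -4.00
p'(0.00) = -1.00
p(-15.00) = 1586.00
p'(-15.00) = -211.00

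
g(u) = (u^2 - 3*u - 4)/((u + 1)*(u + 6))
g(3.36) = -0.07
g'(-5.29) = 19.84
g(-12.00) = 2.67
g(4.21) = 0.02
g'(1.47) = 0.18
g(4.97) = 0.09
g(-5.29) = -13.08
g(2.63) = -0.16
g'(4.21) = 0.10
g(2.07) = -0.24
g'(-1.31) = 0.45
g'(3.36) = 0.11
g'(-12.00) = 0.28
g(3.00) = -0.11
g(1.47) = -0.34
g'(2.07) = 0.15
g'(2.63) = 0.13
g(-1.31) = -1.13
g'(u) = (2*u - 3)/((u + 1)*(u + 6)) - (u^2 - 3*u - 4)/((u + 1)*(u + 6)^2) - (u^2 - 3*u - 4)/((u + 1)^2*(u + 6)) = 10/(u^2 + 12*u + 36)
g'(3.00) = 0.12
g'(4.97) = 0.08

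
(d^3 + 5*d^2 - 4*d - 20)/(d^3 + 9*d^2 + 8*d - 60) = (d + 2)/(d + 6)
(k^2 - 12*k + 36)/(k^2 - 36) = (k - 6)/(k + 6)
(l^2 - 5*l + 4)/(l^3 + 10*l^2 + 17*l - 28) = (l - 4)/(l^2 + 11*l + 28)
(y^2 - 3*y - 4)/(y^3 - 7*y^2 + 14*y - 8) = (y + 1)/(y^2 - 3*y + 2)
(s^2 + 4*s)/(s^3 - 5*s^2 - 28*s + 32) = s/(s^2 - 9*s + 8)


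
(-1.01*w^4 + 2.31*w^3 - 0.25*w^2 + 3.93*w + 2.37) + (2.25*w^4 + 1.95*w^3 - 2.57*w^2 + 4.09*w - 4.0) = 1.24*w^4 + 4.26*w^3 - 2.82*w^2 + 8.02*w - 1.63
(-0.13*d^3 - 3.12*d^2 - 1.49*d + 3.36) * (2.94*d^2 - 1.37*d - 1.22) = -0.3822*d^5 - 8.9947*d^4 + 0.0524000000000004*d^3 + 15.7261*d^2 - 2.7854*d - 4.0992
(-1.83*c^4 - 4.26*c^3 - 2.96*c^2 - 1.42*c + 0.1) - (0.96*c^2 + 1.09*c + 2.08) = -1.83*c^4 - 4.26*c^3 - 3.92*c^2 - 2.51*c - 1.98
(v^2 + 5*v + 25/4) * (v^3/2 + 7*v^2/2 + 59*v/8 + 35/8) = v^5/2 + 6*v^4 + 28*v^3 + 505*v^2/8 + 2175*v/32 + 875/32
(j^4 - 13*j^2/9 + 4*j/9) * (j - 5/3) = j^5 - 5*j^4/3 - 13*j^3/9 + 77*j^2/27 - 20*j/27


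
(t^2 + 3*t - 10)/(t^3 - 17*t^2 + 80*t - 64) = (t^2 + 3*t - 10)/(t^3 - 17*t^2 + 80*t - 64)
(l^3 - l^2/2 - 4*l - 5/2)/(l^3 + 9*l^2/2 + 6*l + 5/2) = (2*l - 5)/(2*l + 5)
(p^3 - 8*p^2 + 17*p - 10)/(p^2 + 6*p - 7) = (p^2 - 7*p + 10)/(p + 7)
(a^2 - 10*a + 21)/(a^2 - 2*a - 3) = (a - 7)/(a + 1)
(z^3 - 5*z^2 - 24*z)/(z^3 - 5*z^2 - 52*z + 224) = z*(z + 3)/(z^2 + 3*z - 28)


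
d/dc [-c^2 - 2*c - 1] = -2*c - 2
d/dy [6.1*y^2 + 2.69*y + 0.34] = 12.2*y + 2.69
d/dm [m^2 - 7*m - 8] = 2*m - 7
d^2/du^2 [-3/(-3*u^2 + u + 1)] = 6*(9*u^2 - 3*u - (6*u - 1)^2 - 3)/(-3*u^2 + u + 1)^3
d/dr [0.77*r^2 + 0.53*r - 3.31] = 1.54*r + 0.53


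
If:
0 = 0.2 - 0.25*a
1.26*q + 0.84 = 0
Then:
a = 0.80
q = -0.67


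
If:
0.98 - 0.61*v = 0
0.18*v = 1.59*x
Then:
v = 1.61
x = 0.18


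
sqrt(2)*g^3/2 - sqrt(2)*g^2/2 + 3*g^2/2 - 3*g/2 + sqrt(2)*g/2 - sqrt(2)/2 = (g - 1)*(g + sqrt(2)/2)*(sqrt(2)*g/2 + 1)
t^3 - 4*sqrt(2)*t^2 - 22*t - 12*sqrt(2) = (t - 6*sqrt(2))*(t + sqrt(2))^2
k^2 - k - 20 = (k - 5)*(k + 4)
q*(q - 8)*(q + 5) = q^3 - 3*q^2 - 40*q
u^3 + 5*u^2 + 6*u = u*(u + 2)*(u + 3)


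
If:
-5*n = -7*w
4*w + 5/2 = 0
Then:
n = -7/8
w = -5/8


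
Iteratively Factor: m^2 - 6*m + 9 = (m - 3)*(m - 3)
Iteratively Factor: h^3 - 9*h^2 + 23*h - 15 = (h - 3)*(h^2 - 6*h + 5) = (h - 5)*(h - 3)*(h - 1)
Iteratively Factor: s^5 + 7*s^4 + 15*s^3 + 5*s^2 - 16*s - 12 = (s + 2)*(s^4 + 5*s^3 + 5*s^2 - 5*s - 6) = (s - 1)*(s + 2)*(s^3 + 6*s^2 + 11*s + 6) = (s - 1)*(s + 2)*(s + 3)*(s^2 + 3*s + 2) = (s - 1)*(s + 1)*(s + 2)*(s + 3)*(s + 2)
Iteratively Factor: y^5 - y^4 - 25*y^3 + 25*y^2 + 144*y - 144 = (y + 3)*(y^4 - 4*y^3 - 13*y^2 + 64*y - 48) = (y - 1)*(y + 3)*(y^3 - 3*y^2 - 16*y + 48) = (y - 4)*(y - 1)*(y + 3)*(y^2 + y - 12) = (y - 4)*(y - 1)*(y + 3)*(y + 4)*(y - 3)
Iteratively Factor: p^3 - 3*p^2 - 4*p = (p - 4)*(p^2 + p) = p*(p - 4)*(p + 1)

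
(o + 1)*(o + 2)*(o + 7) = o^3 + 10*o^2 + 23*o + 14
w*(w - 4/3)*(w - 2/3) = w^3 - 2*w^2 + 8*w/9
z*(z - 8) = z^2 - 8*z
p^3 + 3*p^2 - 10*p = p*(p - 2)*(p + 5)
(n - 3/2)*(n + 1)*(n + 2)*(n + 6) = n^4 + 15*n^3/2 + 13*n^2/2 - 18*n - 18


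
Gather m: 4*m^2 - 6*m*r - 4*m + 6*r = 4*m^2 + m*(-6*r - 4) + 6*r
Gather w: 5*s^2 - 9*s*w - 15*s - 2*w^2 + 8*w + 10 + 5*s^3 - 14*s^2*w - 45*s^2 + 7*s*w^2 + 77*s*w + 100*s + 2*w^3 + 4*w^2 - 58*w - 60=5*s^3 - 40*s^2 + 85*s + 2*w^3 + w^2*(7*s + 2) + w*(-14*s^2 + 68*s - 50) - 50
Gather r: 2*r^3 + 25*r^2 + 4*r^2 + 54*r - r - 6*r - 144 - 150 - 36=2*r^3 + 29*r^2 + 47*r - 330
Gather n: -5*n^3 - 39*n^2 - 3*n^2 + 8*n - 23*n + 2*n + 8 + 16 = -5*n^3 - 42*n^2 - 13*n + 24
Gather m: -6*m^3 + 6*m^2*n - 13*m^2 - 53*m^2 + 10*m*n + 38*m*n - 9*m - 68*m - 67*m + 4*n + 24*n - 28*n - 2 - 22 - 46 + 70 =-6*m^3 + m^2*(6*n - 66) + m*(48*n - 144)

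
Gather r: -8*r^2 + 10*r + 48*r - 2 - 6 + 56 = -8*r^2 + 58*r + 48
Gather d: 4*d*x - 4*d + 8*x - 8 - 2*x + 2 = d*(4*x - 4) + 6*x - 6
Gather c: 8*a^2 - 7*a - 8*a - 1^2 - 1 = 8*a^2 - 15*a - 2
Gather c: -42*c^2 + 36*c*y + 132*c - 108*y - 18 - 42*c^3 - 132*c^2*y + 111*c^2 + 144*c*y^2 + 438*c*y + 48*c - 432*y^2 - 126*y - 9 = -42*c^3 + c^2*(69 - 132*y) + c*(144*y^2 + 474*y + 180) - 432*y^2 - 234*y - 27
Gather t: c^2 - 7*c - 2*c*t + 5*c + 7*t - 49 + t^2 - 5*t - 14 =c^2 - 2*c + t^2 + t*(2 - 2*c) - 63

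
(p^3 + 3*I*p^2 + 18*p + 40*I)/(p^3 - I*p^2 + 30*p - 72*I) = (p^2 + 7*I*p - 10)/(p^2 + 3*I*p + 18)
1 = 1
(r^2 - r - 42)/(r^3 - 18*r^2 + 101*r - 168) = (r + 6)/(r^2 - 11*r + 24)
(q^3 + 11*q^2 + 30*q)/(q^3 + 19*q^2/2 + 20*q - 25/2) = 2*q*(q + 6)/(2*q^2 + 9*q - 5)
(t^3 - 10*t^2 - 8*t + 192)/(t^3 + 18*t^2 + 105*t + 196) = (t^2 - 14*t + 48)/(t^2 + 14*t + 49)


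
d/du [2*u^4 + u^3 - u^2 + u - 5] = 8*u^3 + 3*u^2 - 2*u + 1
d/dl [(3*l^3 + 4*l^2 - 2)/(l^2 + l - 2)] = (l*(9*l + 8)*(l^2 + l - 2) - (2*l + 1)*(3*l^3 + 4*l^2 - 2))/(l^2 + l - 2)^2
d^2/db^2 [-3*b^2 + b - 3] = -6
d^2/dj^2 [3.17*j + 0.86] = 0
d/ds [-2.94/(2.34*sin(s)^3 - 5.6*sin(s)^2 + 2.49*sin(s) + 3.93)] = (20.6388*sin(s)^2 - 32.928*sin(s) + 7.3206)*cos(s)/(2.34*sin(s)^3 - 5.6*sin(s)^2 + 2.49*sin(s) + 3.93)^2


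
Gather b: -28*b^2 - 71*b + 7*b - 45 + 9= -28*b^2 - 64*b - 36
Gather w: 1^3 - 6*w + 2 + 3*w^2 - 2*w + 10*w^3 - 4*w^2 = 10*w^3 - w^2 - 8*w + 3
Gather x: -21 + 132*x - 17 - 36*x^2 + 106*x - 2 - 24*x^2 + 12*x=-60*x^2 + 250*x - 40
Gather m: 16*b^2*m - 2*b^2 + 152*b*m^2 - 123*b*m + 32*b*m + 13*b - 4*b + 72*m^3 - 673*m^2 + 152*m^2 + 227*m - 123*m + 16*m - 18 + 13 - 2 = -2*b^2 + 9*b + 72*m^3 + m^2*(152*b - 521) + m*(16*b^2 - 91*b + 120) - 7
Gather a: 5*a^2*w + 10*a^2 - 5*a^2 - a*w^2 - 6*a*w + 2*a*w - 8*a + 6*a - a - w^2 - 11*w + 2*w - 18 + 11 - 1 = a^2*(5*w + 5) + a*(-w^2 - 4*w - 3) - w^2 - 9*w - 8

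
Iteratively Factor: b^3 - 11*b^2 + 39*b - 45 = (b - 5)*(b^2 - 6*b + 9) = (b - 5)*(b - 3)*(b - 3)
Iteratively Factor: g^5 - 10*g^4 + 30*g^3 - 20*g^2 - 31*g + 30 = (g - 5)*(g^4 - 5*g^3 + 5*g^2 + 5*g - 6) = (g - 5)*(g + 1)*(g^3 - 6*g^2 + 11*g - 6) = (g - 5)*(g - 2)*(g + 1)*(g^2 - 4*g + 3) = (g - 5)*(g - 2)*(g - 1)*(g + 1)*(g - 3)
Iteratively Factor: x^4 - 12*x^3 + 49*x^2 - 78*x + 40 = (x - 1)*(x^3 - 11*x^2 + 38*x - 40) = (x - 5)*(x - 1)*(x^2 - 6*x + 8) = (x - 5)*(x - 2)*(x - 1)*(x - 4)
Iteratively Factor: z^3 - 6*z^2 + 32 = (z - 4)*(z^2 - 2*z - 8) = (z - 4)*(z + 2)*(z - 4)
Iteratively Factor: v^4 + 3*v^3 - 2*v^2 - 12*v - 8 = (v + 1)*(v^3 + 2*v^2 - 4*v - 8) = (v + 1)*(v + 2)*(v^2 - 4) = (v - 2)*(v + 1)*(v + 2)*(v + 2)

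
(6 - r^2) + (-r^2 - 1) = 5 - 2*r^2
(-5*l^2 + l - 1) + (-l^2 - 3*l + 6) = -6*l^2 - 2*l + 5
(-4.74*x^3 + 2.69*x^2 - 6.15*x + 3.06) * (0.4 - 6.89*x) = 32.6586*x^4 - 20.4301*x^3 + 43.4495*x^2 - 23.5434*x + 1.224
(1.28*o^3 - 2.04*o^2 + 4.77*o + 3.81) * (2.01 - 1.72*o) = -2.2016*o^4 + 6.0816*o^3 - 12.3048*o^2 + 3.0345*o + 7.6581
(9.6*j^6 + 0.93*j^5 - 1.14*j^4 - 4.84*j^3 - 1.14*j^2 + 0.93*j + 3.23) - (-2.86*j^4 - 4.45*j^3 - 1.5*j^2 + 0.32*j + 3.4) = 9.6*j^6 + 0.93*j^5 + 1.72*j^4 - 0.39*j^3 + 0.36*j^2 + 0.61*j - 0.17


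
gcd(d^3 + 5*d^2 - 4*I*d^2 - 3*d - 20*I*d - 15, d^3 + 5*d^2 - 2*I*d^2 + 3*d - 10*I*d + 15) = d^2 + d*(5 - 3*I) - 15*I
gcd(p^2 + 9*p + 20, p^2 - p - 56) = 1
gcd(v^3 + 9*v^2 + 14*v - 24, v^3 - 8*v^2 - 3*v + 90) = 1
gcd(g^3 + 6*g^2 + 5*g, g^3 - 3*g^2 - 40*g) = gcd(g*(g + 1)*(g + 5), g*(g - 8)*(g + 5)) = g^2 + 5*g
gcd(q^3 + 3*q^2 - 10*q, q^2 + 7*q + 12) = 1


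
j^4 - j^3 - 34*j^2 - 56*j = j*(j - 7)*(j + 2)*(j + 4)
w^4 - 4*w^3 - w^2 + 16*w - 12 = (w - 3)*(w - 2)*(w - 1)*(w + 2)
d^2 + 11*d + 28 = (d + 4)*(d + 7)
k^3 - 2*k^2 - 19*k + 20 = (k - 5)*(k - 1)*(k + 4)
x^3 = x^3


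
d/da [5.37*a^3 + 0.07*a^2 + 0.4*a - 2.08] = 16.11*a^2 + 0.14*a + 0.4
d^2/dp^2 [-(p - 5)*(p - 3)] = -2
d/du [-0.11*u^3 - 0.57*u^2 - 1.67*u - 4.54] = -0.33*u^2 - 1.14*u - 1.67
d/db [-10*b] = -10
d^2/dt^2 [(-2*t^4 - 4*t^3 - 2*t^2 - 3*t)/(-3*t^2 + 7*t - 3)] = 2*(18*t^6 - 126*t^5 + 348*t^4 - 107*t^3 - 198*t^2 + 27*t + 81)/(27*t^6 - 189*t^5 + 522*t^4 - 721*t^3 + 522*t^2 - 189*t + 27)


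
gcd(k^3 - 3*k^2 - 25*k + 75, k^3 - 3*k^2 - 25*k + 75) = k^3 - 3*k^2 - 25*k + 75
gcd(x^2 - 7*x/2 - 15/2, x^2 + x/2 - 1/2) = 1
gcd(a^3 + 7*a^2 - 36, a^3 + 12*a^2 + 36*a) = a + 6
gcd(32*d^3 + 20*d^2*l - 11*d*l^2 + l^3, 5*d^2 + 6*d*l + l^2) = d + l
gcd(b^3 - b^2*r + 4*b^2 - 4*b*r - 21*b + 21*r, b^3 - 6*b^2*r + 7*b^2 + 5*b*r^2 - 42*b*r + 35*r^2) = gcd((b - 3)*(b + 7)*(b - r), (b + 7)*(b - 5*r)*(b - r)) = -b^2 + b*r - 7*b + 7*r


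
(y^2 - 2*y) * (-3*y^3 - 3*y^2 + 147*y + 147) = -3*y^5 + 3*y^4 + 153*y^3 - 147*y^2 - 294*y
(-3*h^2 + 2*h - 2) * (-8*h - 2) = 24*h^3 - 10*h^2 + 12*h + 4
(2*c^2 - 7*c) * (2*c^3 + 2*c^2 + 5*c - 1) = 4*c^5 - 10*c^4 - 4*c^3 - 37*c^2 + 7*c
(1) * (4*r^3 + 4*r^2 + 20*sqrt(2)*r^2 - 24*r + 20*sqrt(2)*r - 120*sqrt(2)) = 4*r^3 + 4*r^2 + 20*sqrt(2)*r^2 - 24*r + 20*sqrt(2)*r - 120*sqrt(2)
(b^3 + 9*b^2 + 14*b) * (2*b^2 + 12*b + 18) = 2*b^5 + 30*b^4 + 154*b^3 + 330*b^2 + 252*b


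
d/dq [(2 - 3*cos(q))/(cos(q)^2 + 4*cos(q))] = (-3*sin(q) + 8*sin(q)/cos(q)^2 + 4*tan(q))/(cos(q) + 4)^2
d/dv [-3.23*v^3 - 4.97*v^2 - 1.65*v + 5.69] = -9.69*v^2 - 9.94*v - 1.65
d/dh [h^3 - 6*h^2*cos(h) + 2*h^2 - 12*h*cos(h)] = 6*h^2*sin(h) + 3*h^2 - 12*sqrt(2)*h*cos(h + pi/4) + 4*h - 12*cos(h)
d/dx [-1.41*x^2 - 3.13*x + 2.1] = -2.82*x - 3.13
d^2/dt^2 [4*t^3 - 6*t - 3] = 24*t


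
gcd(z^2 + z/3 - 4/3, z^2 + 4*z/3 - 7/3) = z - 1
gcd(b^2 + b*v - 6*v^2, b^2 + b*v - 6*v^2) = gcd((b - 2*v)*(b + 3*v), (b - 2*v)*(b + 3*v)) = -b^2 - b*v + 6*v^2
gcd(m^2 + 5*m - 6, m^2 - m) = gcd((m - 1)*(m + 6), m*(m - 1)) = m - 1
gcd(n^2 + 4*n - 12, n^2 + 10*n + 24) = n + 6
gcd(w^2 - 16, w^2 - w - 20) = w + 4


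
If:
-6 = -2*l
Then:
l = 3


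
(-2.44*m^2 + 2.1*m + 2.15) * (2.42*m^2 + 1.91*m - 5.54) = -5.9048*m^4 + 0.4216*m^3 + 22.7316*m^2 - 7.5275*m - 11.911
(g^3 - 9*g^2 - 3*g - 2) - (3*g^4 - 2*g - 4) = -3*g^4 + g^3 - 9*g^2 - g + 2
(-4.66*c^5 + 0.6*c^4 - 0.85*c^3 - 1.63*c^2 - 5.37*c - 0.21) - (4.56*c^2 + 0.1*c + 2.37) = -4.66*c^5 + 0.6*c^4 - 0.85*c^3 - 6.19*c^2 - 5.47*c - 2.58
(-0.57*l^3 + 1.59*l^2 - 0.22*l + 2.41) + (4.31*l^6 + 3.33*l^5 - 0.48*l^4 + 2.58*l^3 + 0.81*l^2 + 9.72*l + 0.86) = 4.31*l^6 + 3.33*l^5 - 0.48*l^4 + 2.01*l^3 + 2.4*l^2 + 9.5*l + 3.27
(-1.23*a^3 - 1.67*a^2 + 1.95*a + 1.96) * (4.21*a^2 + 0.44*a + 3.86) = -5.1783*a^5 - 7.5719*a^4 + 2.7269*a^3 + 2.6634*a^2 + 8.3894*a + 7.5656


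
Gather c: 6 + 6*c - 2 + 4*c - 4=10*c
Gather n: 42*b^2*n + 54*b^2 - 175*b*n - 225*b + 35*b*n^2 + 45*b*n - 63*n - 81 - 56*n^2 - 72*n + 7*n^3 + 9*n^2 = 54*b^2 - 225*b + 7*n^3 + n^2*(35*b - 47) + n*(42*b^2 - 130*b - 135) - 81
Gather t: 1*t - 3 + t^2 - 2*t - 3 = t^2 - t - 6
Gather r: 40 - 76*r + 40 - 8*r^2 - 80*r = -8*r^2 - 156*r + 80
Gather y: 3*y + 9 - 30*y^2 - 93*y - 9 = -30*y^2 - 90*y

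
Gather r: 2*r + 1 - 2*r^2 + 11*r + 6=-2*r^2 + 13*r + 7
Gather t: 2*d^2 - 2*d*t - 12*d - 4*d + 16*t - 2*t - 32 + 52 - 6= 2*d^2 - 16*d + t*(14 - 2*d) + 14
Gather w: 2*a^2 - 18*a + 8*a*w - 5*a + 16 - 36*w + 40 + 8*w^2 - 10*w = 2*a^2 - 23*a + 8*w^2 + w*(8*a - 46) + 56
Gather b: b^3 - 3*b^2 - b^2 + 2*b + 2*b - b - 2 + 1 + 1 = b^3 - 4*b^2 + 3*b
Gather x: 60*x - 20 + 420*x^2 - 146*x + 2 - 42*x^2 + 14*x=378*x^2 - 72*x - 18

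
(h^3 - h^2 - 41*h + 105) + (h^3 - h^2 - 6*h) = 2*h^3 - 2*h^2 - 47*h + 105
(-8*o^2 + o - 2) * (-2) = 16*o^2 - 2*o + 4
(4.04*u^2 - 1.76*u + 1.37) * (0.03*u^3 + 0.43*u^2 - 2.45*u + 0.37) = 0.1212*u^5 + 1.6844*u^4 - 10.6137*u^3 + 6.3959*u^2 - 4.0077*u + 0.5069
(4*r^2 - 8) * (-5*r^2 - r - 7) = -20*r^4 - 4*r^3 + 12*r^2 + 8*r + 56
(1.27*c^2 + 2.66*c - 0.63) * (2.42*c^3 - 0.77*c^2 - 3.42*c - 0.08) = 3.0734*c^5 + 5.4593*c^4 - 7.9162*c^3 - 8.7137*c^2 + 1.9418*c + 0.0504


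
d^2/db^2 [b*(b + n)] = 2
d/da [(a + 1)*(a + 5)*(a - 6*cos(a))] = (a + 1)*(a + 5)*(6*sin(a) + 1) + (a + 1)*(a - 6*cos(a)) + (a + 5)*(a - 6*cos(a))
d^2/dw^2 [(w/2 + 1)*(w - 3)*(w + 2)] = 3*w + 1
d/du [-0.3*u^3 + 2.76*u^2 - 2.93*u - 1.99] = -0.9*u^2 + 5.52*u - 2.93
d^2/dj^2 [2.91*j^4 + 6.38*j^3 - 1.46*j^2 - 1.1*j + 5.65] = 34.92*j^2 + 38.28*j - 2.92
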